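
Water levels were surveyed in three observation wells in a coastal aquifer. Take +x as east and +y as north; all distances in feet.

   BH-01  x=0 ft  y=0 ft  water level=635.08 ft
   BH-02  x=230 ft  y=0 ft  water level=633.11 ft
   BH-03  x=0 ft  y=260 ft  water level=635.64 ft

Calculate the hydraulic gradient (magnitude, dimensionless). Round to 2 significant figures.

0.0088

∂h/∂x = (633.11 − 635.08) / (230 − 0) = -0.008565
∂h/∂y = (635.64 − 635.08) / (260 − 0) = +0.002154
|∇h| = √(-0.008565² + 0.002154²) = 0.008832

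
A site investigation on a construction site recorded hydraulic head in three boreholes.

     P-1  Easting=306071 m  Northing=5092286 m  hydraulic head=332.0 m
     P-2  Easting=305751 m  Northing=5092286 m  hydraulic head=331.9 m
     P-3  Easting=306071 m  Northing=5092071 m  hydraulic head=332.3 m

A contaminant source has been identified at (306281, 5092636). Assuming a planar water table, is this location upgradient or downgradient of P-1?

downgradient

∂h/∂x = (331.9 − 332.0) / (305751 − 306071) = +0.0003125
∂h/∂y = (332.3 − 332.0) / (5092071 − 5092286) = -0.001395
Head at (306281, 5092636) = 332.0 + (+0.0003125)·(210) + (-0.001395)·(350) = 331.58 m.
That is lower than the 332.0 m at P-1, so the point is downgradient.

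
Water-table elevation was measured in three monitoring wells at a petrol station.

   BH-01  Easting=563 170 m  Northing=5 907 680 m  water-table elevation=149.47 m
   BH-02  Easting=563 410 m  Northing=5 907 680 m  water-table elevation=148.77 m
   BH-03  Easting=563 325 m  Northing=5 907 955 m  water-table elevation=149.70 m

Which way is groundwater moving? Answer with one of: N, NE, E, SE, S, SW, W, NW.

Three-point gradient (reference BH-01): Δ to BH-02 = (240, 0, -0.70), Δ to BH-03 = (155, 275, +0.23).
∂h/∂x = -0.002917, ∂h/∂y = +0.002480 (det = 66000).
Flow = −∇h = (+0.002917 east, -0.002480 north), which points southeast.

SE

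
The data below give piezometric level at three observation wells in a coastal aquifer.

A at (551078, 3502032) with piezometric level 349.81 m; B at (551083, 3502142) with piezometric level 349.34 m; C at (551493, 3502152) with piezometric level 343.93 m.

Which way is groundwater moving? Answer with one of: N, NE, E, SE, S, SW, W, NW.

E

Taking A as reference: B−A = (5, 110, -0.47); C−A = (415, 120, -5.88).
Determinant of the coordinate differences = 5·120 − 415·110 = -45050.
∂h/∂x = [(-0.47)·120 − (-5.88)·110] / -45050 = -0.01311
∂h/∂y = [5·(-5.88) − 415·(-0.47)] / -45050 = -0.003677
Flow = −∇h = (+0.01311 east, +0.003677 north), which points east.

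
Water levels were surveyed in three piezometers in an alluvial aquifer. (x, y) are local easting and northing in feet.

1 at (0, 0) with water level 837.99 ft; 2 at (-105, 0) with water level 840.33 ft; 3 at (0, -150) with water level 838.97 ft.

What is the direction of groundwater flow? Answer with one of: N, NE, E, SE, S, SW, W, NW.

E

∂h/∂x = (840.33 − 837.99) / (-105 − 0) = -0.02229
∂h/∂y = (838.97 − 837.99) / (-150 − 0) = -0.006533
Flow = −∇h = (+0.02229 east, +0.006533 north), which points east.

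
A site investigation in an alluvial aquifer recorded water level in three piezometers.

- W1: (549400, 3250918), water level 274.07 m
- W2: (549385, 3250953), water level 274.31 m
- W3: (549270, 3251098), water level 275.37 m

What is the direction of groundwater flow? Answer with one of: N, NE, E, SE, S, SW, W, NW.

With h = a·x + b·y + c and W1 as origin, the differences give:
  (-15)·a + 35·b = +0.24
  (-130)·a + 180·b = +1.30
Eliminate b (×180 and ×35, subtract): 1850·a = -2.300 → a = ∂h/∂x = -0.001243
Back-substitute: b = ∂h/∂y = +0.006324.
Flow = −∇h = (+0.001243 east, -0.006324 north), which points south.

S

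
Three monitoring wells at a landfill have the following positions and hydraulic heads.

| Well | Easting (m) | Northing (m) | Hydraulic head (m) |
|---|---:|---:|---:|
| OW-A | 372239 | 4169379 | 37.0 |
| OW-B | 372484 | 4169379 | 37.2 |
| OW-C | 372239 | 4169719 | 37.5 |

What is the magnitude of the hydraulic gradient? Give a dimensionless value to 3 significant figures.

0.00168

∂h/∂x = (37.2 − 37.0) / (372484 − 372239) = +0.0008163
∂h/∂y = (37.5 − 37.0) / (4169719 − 4169379) = +0.001471
|∇h| = √(0.0008163² + 0.001471²) = 0.001682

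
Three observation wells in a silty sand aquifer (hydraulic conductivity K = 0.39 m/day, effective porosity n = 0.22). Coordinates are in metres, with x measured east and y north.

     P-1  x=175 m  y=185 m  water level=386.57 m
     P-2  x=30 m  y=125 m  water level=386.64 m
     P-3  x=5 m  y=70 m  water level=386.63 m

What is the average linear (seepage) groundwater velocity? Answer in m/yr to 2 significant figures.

0.55 m/yr

With h = a·x + b·y + c and P-1 as origin, the differences give:
  (-145)·a + (-60)·b = +0.07
  (-170)·a + (-115)·b = +0.06
Eliminate b (×(-115) and ×(-60), subtract): 6475·a = -4.450 → a = ∂h/∂x = -0.0006873
Back-substitute: b = ∂h/∂y = +0.0004942.
|∇h| = √(-0.0006873² + 0.0004942²) = 0.0008465
Seepage velocity v = K·i/n = 0.39 × 0.0008465 / 0.22 = 0.001501 m/day = 0.5482 m/yr.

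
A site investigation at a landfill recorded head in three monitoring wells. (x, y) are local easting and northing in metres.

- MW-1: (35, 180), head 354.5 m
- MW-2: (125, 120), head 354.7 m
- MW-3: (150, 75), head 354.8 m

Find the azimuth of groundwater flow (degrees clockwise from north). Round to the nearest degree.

With h = a·x + b·y + c and MW-1 as origin, the differences give:
  90·a + (-60)·b = +0.2
  115·a + (-105)·b = +0.3
Eliminate b (×(-105) and ×(-60), subtract): -2550·a = -3.00 → a = ∂h/∂x = +0.001176
Back-substitute: b = ∂h/∂y = -0.001569.
Flow direction (−∇h) has components (-0.001176 E, +0.001569 N).
Azimuth = atan2(E, N) = atan2(-0.001176, +0.001569) = 323.1° ≈ 323°.

323°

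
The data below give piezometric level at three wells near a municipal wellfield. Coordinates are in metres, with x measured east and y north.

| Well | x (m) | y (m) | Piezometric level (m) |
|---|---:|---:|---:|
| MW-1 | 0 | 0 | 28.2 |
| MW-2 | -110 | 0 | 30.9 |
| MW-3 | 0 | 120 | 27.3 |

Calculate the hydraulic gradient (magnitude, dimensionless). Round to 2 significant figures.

∂h/∂x = (30.9 − 28.2) / (-110 − 0) = -0.02455
∂h/∂y = (27.3 − 28.2) / (120 − 0) = -0.007500
|∇h| = √(-0.02455² + -0.007500²) = 0.02567

0.026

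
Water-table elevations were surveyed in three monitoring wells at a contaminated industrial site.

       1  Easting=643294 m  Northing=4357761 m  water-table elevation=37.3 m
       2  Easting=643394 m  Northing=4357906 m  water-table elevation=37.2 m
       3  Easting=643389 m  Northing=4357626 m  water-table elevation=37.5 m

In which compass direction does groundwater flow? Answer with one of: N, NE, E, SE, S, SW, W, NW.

Taking 1 as reference: 2−1 = (100, 145, -0.1); 3−1 = (95, -135, +0.2).
Determinant of the coordinate differences = 100·(-135) − 95·145 = -27275.
∂h/∂x = [(-0.1)·(-135) − (+0.2)·145] / -27275 = +0.0005683
∂h/∂y = [100·(+0.2) − 95·(-0.1)] / -27275 = -0.001082
Flow = −∇h = (-0.0005683 east, +0.001082 north), which points northwest.

NW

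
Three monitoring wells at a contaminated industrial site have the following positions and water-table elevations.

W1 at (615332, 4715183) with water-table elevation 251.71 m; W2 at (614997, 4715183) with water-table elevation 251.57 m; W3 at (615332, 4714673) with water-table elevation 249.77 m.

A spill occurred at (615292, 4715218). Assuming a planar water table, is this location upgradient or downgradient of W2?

∂h/∂x = (251.57 − 251.71) / (614997 − 615332) = +0.0004179
∂h/∂y = (249.77 − 251.71) / (4714673 − 4715183) = +0.003804
Head at (615292, 4715218) = 251.71 + (+0.0004179)·(-40) + (+0.003804)·(35) = 251.83 m.
That is higher than the 251.57 m at W2, so the point is upgradient.

upgradient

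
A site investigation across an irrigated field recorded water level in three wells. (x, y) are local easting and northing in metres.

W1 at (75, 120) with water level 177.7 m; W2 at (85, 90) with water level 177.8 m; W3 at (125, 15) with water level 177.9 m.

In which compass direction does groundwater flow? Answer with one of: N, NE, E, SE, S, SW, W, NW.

With h = a·x + b·y + c and W1 as origin, the differences give:
  10·a + (-30)·b = +0.1
  50·a + (-105)·b = +0.2
Eliminate b (×(-105) and ×(-30), subtract): 450·a = -4.50 → a = ∂h/∂x = -0.01000
Back-substitute: b = ∂h/∂y = -0.006667.
Flow = −∇h = (+0.01000 east, +0.006667 north), which points northeast.

NE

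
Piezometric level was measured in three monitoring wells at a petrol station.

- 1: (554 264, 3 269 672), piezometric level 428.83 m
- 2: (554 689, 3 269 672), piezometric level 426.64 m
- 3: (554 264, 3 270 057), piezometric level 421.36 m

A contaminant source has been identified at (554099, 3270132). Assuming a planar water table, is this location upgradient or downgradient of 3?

∂h/∂x = (426.64 − 428.83) / (554689 − 554264) = -0.005153
∂h/∂y = (421.36 − 428.83) / (3270057 − 3269672) = -0.01940
Head at (554099, 3270132) = 428.83 + (-0.005153)·(-165) + (-0.01940)·(460) = 420.76 m.
That is lower than the 421.36 m at 3, so the point is downgradient.

downgradient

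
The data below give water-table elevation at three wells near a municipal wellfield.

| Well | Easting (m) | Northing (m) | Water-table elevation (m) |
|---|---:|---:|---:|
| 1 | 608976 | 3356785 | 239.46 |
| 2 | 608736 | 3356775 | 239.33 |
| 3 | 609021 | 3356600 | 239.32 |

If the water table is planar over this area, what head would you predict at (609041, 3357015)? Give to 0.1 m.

Differences from 1: to 2 (Δx, Δy, Δh) = (-240, -10, -0.13); to 3 = (45, -185, -0.14).
Solve a·Δx + b·Δy = Δh: det = (-240)·(-185) − 45·(-10) = 44850.
∂h/∂x = [(-0.13)·(-185) − (-0.14)·(-10)] / 44850 = +0.0005050
∂h/∂y = [(-240)·(-0.14) − 45·(-0.13)] / 44850 = +0.0008796
h(609041, 3357015) = 239.46 + (+0.0005050)·(65) + (+0.0008796)·(230) = 239.46 +0.033 +0.202 = 239.695 m.

239.7 m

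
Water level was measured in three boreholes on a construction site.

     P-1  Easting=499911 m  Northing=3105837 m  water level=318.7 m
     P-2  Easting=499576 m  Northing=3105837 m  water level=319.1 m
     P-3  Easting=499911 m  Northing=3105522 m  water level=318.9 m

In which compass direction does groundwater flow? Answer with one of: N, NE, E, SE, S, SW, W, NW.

NE

∂h/∂x = (319.1 − 318.7) / (499576 − 499911) = -0.001194
∂h/∂y = (318.9 − 318.7) / (3105522 − 3105837) = -0.0006349
Flow = −∇h = (+0.001194 east, +0.0006349 north), which points northeast.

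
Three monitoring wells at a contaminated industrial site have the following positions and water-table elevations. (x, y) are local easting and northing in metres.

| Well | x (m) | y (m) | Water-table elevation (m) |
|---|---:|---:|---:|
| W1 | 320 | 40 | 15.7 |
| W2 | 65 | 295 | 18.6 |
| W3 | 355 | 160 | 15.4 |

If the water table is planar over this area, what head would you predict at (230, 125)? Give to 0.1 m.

Taking W1 as reference: W2−W1 = (-255, 255, +2.9); W3−W1 = (35, 120, -0.3).
Solve a·Δx + b·Δy = Δh: det = (-255)·120 − 35·255 = -39525.
∂h/∂x = [(+2.9)·120 − (-0.3)·255] / -39525 = -0.01074
∂h/∂y = [(-255)·(-0.3) − 35·(+2.9)] / -39525 = +0.0006325
h(230, 125) = 15.7 + (-0.01074)·(-90) + (+0.0006325)·(85) = 15.7 +0.967 +0.054 = 16.720 m.

16.7 m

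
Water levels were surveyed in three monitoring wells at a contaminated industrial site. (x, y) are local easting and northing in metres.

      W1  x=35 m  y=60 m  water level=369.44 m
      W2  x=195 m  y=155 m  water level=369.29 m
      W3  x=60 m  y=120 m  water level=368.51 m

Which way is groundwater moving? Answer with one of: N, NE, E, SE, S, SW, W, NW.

Taking W1 as reference: W2−W1 = (160, 95, -0.15); W3−W1 = (25, 60, -0.93).
Solve a·Δx + b·Δy = Δh: det = 160·60 − 25·95 = 7225.
∂h/∂x = [(-0.15)·60 − (-0.93)·95] / 7225 = +0.01098
∂h/∂y = [160·(-0.93) − 25·(-0.15)] / 7225 = -0.02008
Flow = −∇h = (-0.01098 east, +0.02008 north), which points northwest.

NW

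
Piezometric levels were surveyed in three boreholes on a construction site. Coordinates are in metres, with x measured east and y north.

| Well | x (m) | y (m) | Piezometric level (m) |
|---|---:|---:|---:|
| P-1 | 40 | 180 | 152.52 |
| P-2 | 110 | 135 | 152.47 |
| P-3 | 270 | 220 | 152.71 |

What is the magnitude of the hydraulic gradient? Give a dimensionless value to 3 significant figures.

0.00195

With h = a·x + b·y + c and P-1 as origin, the differences give:
  70·a + (-45)·b = -0.05
  230·a + 40·b = +0.19
Eliminate b (×40 and ×(-45), subtract): 13150·a = 6.550 → a = ∂h/∂x = +0.0004981
Back-substitute: b = ∂h/∂y = +0.001886.
|∇h| = √(0.0004981² + 0.001886²) = 0.001951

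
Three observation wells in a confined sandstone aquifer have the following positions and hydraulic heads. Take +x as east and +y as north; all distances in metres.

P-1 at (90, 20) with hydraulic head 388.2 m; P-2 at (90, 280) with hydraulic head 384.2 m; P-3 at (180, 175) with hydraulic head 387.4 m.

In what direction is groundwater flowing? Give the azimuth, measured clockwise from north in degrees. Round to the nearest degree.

With h = a·x + b·y + c and P-1 as origin, the differences give:
  0·a + 260·b = -4.0
  90·a + 155·b = -0.8
Eliminate b (×155 and ×260, subtract): -23400·a = -412.00 → a = ∂h/∂x = +0.01761
Back-substitute: b = ∂h/∂y = -0.01538.
Flow direction (−∇h) has components (-0.01761 E, +0.01538 N).
Azimuth = atan2(E, N) = atan2(-0.01761, +0.01538) = 311.1° ≈ 311°.

311°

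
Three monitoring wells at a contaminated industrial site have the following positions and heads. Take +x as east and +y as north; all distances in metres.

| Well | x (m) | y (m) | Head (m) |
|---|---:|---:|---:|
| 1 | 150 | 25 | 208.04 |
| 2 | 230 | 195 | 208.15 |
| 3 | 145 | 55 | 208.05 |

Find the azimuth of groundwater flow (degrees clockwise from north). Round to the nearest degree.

Three-point gradient (reference 1): Δ to 2 = (80, 170, +0.11), Δ to 3 = (-5, 30, +0.01).
∂h/∂x = +0.0004923, ∂h/∂y = +0.0004154 (det = 3250).
Flow direction (−∇h) has components (-0.0004923 E, -0.0004154 N).
Azimuth = atan2(E, N) = atan2(-0.0004923, -0.0004154) = 229.8° ≈ 230°.

230°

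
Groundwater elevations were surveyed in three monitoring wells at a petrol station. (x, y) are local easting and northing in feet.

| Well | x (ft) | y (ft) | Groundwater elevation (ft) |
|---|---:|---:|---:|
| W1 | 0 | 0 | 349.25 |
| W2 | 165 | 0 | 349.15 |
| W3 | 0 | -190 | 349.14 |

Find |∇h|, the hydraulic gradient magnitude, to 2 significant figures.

∂h/∂x = (349.15 − 349.25) / (165 − 0) = -0.0006061
∂h/∂y = (349.14 − 349.25) / (-190 − 0) = +0.0005789
|∇h| = √(-0.0006061² + 0.0005789²) = 0.0008381

0.00084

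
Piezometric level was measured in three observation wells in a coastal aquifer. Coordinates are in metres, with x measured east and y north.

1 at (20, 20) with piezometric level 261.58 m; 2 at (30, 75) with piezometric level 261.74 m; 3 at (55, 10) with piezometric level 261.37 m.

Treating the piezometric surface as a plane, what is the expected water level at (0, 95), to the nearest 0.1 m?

262.0 m

With h = a·x + b·y + c and 1 as origin, the differences give:
  10·a + 55·b = +0.16
  35·a + (-10)·b = -0.21
Eliminate b (×(-10) and ×55, subtract): -2025·a = 9.950 → a = ∂h/∂x = -0.004914
Back-substitute: b = ∂h/∂y = +0.003802.
h(0, 95) = 261.58 + (-0.004914)·(-20) + (+0.003802)·(75) = 261.58 +0.098 +0.285 = 261.963 m.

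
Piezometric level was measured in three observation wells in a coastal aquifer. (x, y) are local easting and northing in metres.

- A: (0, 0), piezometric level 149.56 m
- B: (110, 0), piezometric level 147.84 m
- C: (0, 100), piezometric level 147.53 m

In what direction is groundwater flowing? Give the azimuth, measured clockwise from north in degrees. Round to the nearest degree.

∂h/∂x = (147.84 − 149.56) / (110 − 0) = -0.01564
∂h/∂y = (147.53 − 149.56) / (100 − 0) = -0.02030
Flow direction (−∇h) has components (+0.01564 E, +0.02030 N).
Azimuth = atan2(E, N) = atan2(+0.01564, +0.02030) = 37.6° ≈ 038°.

038°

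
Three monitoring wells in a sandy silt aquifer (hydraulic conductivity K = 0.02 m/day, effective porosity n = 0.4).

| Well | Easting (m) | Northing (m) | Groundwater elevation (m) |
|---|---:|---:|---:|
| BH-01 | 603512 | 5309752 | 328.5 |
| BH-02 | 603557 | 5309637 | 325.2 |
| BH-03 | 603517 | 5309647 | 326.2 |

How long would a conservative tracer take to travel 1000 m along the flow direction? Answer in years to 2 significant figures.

Taking BH-01 as reference: BH-02−BH-01 = (45, -115, -3.3); BH-03−BH-01 = (5, -105, -2.3).
Determinant of the coordinate differences = 45·(-105) − 5·(-115) = -4150.
∂h/∂x = [(-3.3)·(-105) − (-2.3)·(-115)] / -4150 = -0.01976
∂h/∂y = [45·(-2.3) − 5·(-3.3)] / -4150 = +0.02096
|∇h| = √(-0.01976² + 0.02096²) = 0.02881
Seepage velocity v = K·i/n = 0.02 × 0.02881 / 0.4 = 0.00144 m/day.
t = 1000 / 0.00144 = 6.944e+05 days = 1.9e+03 years.

1900 years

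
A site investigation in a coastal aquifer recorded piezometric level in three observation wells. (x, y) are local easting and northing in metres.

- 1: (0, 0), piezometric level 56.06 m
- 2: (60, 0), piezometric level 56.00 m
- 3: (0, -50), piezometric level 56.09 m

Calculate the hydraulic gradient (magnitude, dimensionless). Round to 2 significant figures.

∂h/∂x = (56.00 − 56.06) / (60 − 0) = -0.001000
∂h/∂y = (56.09 − 56.06) / (-50 − 0) = -0.0006000
|∇h| = √(-0.001000² + -0.0006000²) = 0.001166

0.0012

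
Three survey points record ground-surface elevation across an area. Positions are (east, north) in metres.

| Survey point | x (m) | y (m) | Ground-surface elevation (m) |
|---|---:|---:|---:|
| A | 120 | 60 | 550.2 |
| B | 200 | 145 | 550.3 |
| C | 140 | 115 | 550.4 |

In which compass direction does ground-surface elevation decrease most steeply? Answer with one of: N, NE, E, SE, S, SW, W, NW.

Differences from A: to B (Δx, Δy, Δh) = (80, 85, +0.1); to C = (20, 55, +0.2).
Determinant of the coordinate differences = 80·55 − 20·85 = 2700.
∂z/∂x = [(+0.1)·55 − (+0.2)·85] / 2700 = -0.004259
∂z/∂y = [80·(+0.2) − 20·(+0.1)] / 2700 = +0.005185
Steepest decrease is along −∇f = (+0.004259 E, -0.005185 N) → southeast.

SE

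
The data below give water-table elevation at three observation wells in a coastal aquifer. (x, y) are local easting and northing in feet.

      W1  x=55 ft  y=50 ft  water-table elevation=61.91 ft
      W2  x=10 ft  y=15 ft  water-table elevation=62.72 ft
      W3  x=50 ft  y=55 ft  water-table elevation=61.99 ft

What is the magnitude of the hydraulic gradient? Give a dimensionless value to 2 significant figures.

0.017

Differences from W1: to W2 (Δx, Δy, Δh) = (-45, -35, +0.81); to W3 = (-5, 5, +0.08).
Solve a·Δx + b·Δy = Δh: det = (-45)·5 − (-5)·(-35) = -400.
∂h/∂x = [(+0.81)·5 − (+0.08)·(-35)] / -400 = -0.01713
∂h/∂y = [(-45)·(+0.08) − (-5)·(+0.81)] / -400 = -0.001125
|∇h| = √(-0.01713² + -0.001125²) = 0.01717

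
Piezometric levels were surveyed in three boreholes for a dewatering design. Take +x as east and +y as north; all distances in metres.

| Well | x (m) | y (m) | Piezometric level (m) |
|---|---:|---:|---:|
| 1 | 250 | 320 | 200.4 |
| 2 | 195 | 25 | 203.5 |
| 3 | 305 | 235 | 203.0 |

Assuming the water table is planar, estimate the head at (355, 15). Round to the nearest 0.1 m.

207.5 m

With h = a·x + b·y + c and 1 as origin, the differences give:
  (-55)·a + (-295)·b = +3.1
  55·a + (-85)·b = +2.6
Eliminate b (×(-85) and ×(-295), subtract): 20900·a = 503.50 → a = ∂h/∂x = +0.02409
Back-substitute: b = ∂h/∂y = -0.01500.
h(355, 15) = 200.4 + (+0.02409)·(105) + (-0.01500)·(-305) = 200.4 +2.530 +4.575 = 207.505 m.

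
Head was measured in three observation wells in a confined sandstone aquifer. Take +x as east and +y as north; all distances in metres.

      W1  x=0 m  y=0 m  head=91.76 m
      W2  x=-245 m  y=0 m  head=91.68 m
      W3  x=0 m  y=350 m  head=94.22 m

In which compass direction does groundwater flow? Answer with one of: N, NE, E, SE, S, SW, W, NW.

∂h/∂x = (91.68 − 91.76) / (-245 − 0) = +0.0003265
∂h/∂y = (94.22 − 91.76) / (350 − 0) = +0.007029
Flow = −∇h = (-0.0003265 east, -0.007029 north), which points south.

S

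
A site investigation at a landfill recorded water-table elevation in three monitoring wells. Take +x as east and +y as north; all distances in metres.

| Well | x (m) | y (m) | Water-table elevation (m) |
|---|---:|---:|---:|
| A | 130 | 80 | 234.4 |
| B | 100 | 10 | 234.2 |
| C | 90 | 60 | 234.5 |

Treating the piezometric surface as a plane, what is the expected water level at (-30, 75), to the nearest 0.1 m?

Three-point gradient (reference A): Δ to B = (-30, -70, -0.2), Δ to C = (-40, -20, +0.1).
∂h/∂x = -0.005000, ∂h/∂y = +0.005000 (det = -2200).
h(-30, 75) = 234.4 + (-0.005000)·(-160) + (+0.005000)·(-5) = 234.4 +0.800 -0.025 = 235.175 m.

235.2 m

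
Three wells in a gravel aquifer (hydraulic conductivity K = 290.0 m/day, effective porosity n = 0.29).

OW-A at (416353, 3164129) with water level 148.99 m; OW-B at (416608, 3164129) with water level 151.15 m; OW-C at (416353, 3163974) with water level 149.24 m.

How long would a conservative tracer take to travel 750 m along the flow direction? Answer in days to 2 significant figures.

∂h/∂x = (151.15 − 148.99) / (416608 − 416353) = +0.008471
∂h/∂y = (149.24 − 148.99) / (3163974 − 3164129) = -0.001613
|∇h| = √(0.008471² + -0.001613²) = 0.008623
Seepage velocity v = K·i/n = 290.0 × 0.008623 / 0.29 = 8.623 m/day.
t = 750 / 8.623 = 86.98 days.

87 days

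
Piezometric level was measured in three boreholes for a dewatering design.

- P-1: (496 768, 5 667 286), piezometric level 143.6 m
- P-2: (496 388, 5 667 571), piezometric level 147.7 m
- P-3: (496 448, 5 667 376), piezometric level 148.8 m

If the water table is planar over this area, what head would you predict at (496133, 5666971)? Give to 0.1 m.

Differences from P-1: to P-2 (Δx, Δy, Δh) = (-380, 285, +4.1); to P-3 = (-320, 90, +5.2).
Solve a·Δx + b·Δy = Δh: det = (-380)·90 − (-320)·285 = 57000.
∂h/∂x = [(+4.1)·90 − (+5.2)·285] / 57000 = -0.01953
∂h/∂y = [(-380)·(+5.2) − (-320)·(+4.1)] / 57000 = -0.01165
h(496133, 5666971) = 143.6 + (-0.01953)·(-635) + (-0.01165)·(-315) = 143.6 +12.399 +3.669 = 159.669 m.

159.7 m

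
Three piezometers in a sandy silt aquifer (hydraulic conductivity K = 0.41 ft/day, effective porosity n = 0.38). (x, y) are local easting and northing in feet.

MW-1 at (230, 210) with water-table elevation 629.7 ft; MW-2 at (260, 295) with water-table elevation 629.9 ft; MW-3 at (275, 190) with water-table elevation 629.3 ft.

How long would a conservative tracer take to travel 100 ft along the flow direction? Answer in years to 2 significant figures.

31 years

Three-point gradient (reference MW-1): Δ to MW-2 = (30, 85, +0.2), Δ to MW-3 = (45, -20, -0.4).
∂h/∂x = -0.006780, ∂h/∂y = +0.004746 (det = -4425).
|∇h| = √(-0.006780² + 0.004746²) = 0.008276
Seepage velocity v = K·i/n = 0.41 × 0.008276 / 0.38 = 0.008929 ft/day.
t = 100 / 0.008929 = 1.12e+04 days = 30.7 years.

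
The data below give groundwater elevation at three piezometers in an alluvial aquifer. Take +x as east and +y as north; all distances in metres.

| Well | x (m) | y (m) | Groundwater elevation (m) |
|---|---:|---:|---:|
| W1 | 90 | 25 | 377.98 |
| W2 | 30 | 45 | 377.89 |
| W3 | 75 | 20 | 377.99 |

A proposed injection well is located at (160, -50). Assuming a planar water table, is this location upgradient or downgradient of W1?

upgradient

With h = a·x + b·y + c and W1 as origin, the differences give:
  (-60)·a + 20·b = -0.09
  (-15)·a + (-5)·b = +0.01
Eliminate b (×(-5) and ×20, subtract): 600·a = 0.250 → a = ∂h/∂x = +0.0004167
Back-substitute: b = ∂h/∂y = -0.003250.
Head at (160, -50) = 377.98 + (+0.0004167)·(70) + (-0.003250)·(-75) = 378.25 m.
That is higher than the 377.98 m at W1, so the point is upgradient.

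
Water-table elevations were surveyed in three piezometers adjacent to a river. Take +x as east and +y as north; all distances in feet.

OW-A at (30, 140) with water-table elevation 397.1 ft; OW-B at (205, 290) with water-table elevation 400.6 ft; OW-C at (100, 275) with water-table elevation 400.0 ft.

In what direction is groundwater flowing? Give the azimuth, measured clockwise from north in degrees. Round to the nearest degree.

188°

Three-point gradient (reference OW-A): Δ to OW-B = (175, 150, +3.5), Δ to OW-C = (70, 135, +2.9).
∂h/∂x = +0.002857, ∂h/∂y = +0.02000 (det = 13125).
Flow direction (−∇h) has components (-0.002857 E, -0.02000 N).
Azimuth = atan2(E, N) = atan2(-0.002857, -0.02000) = 188.1° ≈ 188°.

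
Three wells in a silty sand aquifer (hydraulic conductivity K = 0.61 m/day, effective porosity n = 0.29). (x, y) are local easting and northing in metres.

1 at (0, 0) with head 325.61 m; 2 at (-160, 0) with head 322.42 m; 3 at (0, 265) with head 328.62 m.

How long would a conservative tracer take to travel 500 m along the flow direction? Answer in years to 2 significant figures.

28 years

∂h/∂x = (322.42 − 325.61) / (-160 − 0) = +0.01994
∂h/∂y = (328.62 − 325.61) / (265 − 0) = +0.01136
|∇h| = √(0.01994² + 0.01136²) = 0.02295
Seepage velocity v = K·i/n = 0.61 × 0.02295 / 0.29 = 0.04827 m/day.
t = 500 / 0.04827 = 1.036e+04 days = 28.4 years.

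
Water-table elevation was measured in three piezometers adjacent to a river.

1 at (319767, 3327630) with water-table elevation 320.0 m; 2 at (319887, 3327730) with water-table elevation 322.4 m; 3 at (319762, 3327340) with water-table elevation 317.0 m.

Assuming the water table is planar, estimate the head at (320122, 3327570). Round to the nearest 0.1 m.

With h = a·x + b·y + c and 1 as origin, the differences give:
  120·a + 100·b = +2.4
  (-5)·a + (-290)·b = -3.0
Eliminate b (×(-290) and ×100, subtract): -34300·a = -396.00 → a = ∂h/∂x = +0.01155
Back-substitute: b = ∂h/∂y = +0.01015.
h(320122, 3327570) = 320.0 + (+0.01155)·(355) + (+0.01015)·(-60) = 320.0 +4.099 -0.609 = 323.490 m.

323.5 m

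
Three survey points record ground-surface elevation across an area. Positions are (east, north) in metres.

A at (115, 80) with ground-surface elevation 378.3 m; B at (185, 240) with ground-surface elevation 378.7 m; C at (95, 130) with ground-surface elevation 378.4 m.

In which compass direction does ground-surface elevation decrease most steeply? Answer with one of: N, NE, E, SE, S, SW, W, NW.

S

Taking A as reference: B−A = (70, 160, +0.4); C−A = (-20, 50, +0.1).
Solve a·Δx + b·Δy = Δz: det = 70·50 − (-20)·160 = 6700.
∂z/∂x = [(+0.4)·50 − (+0.1)·160] / 6700 = +0.0005970
∂z/∂y = [70·(+0.1) − (-20)·(+0.4)] / 6700 = +0.002239
Steepest decrease is along −∇f = (-0.0005970 E, -0.002239 N) → south.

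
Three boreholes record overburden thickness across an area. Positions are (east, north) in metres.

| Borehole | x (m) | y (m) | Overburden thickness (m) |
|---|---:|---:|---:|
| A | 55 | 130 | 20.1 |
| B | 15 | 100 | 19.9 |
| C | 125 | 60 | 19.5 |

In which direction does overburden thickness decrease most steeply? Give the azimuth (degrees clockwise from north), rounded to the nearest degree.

174°

Differences from A: to B (Δx, Δy, Δh) = (-40, -30, -0.2); to C = (70, -70, -0.6).
Determinant of the coordinate differences = (-40)·(-70) − 70·(-30) = 4900.
∂d/∂x = [(-0.2)·(-70) − (-0.6)·(-30)] / 4900 = -0.0008163
∂d/∂y = [(-40)·(-0.6) − 70·(-0.2)] / 4900 = +0.007755
Steepest decrease is along −∇f: components (+0.0008163 E, -0.007755 N).
Azimuth = atan2(+0.0008163, -0.007755) = 174.0° ≈ 174°.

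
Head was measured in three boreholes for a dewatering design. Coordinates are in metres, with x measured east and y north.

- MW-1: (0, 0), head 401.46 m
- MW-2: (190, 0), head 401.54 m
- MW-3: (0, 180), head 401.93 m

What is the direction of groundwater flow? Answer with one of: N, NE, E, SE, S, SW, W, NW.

∂h/∂x = (401.54 − 401.46) / (190 − 0) = +0.0004211
∂h/∂y = (401.93 − 401.46) / (180 − 0) = +0.002611
Flow = −∇h = (-0.0004211 east, -0.002611 north), which points south.

S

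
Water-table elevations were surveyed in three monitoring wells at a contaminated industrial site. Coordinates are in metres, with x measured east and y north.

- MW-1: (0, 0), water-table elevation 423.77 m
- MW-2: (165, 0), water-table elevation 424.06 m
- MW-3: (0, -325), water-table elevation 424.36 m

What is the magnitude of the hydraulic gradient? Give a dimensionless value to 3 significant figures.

∂h/∂x = (424.06 − 423.77) / (165 − 0) = +0.001758
∂h/∂y = (424.36 − 423.77) / (-325 − 0) = -0.001815
|∇h| = √(0.001758² + -0.001815²) = 0.002527

0.00253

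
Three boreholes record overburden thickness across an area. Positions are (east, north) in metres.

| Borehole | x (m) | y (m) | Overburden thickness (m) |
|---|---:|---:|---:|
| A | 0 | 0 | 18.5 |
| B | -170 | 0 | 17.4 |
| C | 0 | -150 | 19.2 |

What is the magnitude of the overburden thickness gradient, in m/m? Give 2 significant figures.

0.0080 m/m

∂d/∂x = (17.4 − 18.5) / (-170 − 0) = +0.006471
∂d/∂y = (19.2 − 18.5) / (-150 − 0) = -0.004667
|∇f| = √(0.006471² + -0.004667²) = 0.007978 m/m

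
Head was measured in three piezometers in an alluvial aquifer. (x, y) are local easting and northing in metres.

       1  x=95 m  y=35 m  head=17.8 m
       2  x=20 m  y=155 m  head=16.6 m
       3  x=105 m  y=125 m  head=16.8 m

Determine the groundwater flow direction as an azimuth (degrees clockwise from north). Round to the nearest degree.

Differences from 1: to 2 (Δx, Δy, Δh) = (-75, 120, -1.2); to 3 = (10, 90, -1.0).
Determinant of the coordinate differences = (-75)·90 − 10·120 = -7950.
∂h/∂x = [(-1.2)·90 − (-1.0)·120] / -7950 = -0.001509
∂h/∂y = [(-75)·(-1.0) − 10·(-1.2)] / -7950 = -0.01094
Flow direction (−∇h) has components (+0.001509 E, +0.01094 N).
Azimuth = atan2(E, N) = atan2(+0.001509, +0.01094) = 7.9° ≈ 008°.

008°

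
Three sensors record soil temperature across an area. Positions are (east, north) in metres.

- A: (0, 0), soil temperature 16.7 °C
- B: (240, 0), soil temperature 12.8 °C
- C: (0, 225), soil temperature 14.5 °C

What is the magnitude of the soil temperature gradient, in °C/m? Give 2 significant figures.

∂T/∂x = (12.8 − 16.7) / (240 − 0) = -0.01625
∂T/∂y = (14.5 − 16.7) / (225 − 0) = -0.009778
|∇f| = √(-0.01625² + -0.009778²) = 0.01897 °C/m

0.019 °C/m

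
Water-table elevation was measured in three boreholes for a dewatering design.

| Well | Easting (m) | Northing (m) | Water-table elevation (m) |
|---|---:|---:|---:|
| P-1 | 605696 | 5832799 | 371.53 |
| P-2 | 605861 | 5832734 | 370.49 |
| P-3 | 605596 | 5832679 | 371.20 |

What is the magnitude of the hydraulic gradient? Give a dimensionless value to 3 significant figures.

0.00719

Taking P-1 as reference: P-2−P-1 = (165, -65, -1.04); P-3−P-1 = (-100, -120, -0.33).
Determinant of the coordinate differences = 165·(-120) − (-100)·(-65) = -26300.
∂h/∂x = [(-1.04)·(-120) − (-0.33)·(-65)] / -26300 = -0.003930
∂h/∂y = [165·(-0.33) − (-100)·(-1.04)] / -26300 = +0.006025
|∇h| = √(-0.003930² + 0.006025²) = 0.007193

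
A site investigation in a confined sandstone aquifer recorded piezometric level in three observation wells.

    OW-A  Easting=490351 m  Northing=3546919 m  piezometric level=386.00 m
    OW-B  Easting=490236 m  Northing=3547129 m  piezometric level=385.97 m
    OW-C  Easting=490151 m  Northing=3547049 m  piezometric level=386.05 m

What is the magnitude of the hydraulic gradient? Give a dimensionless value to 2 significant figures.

Differences from OW-A: to OW-B (Δx, Δy, Δh) = (-115, 210, -0.03); to OW-C = (-200, 130, +0.05).
Determinant of the coordinate differences = (-115)·130 − (-200)·210 = 27050.
∂h/∂x = [(-0.03)·130 − (+0.05)·210] / 27050 = -0.0005323
∂h/∂y = [(-115)·(+0.05) − (-200)·(-0.03)] / 27050 = -0.0004344
|∇h| = √(-0.0005323² + -0.0004344²) = 0.0006871

0.00069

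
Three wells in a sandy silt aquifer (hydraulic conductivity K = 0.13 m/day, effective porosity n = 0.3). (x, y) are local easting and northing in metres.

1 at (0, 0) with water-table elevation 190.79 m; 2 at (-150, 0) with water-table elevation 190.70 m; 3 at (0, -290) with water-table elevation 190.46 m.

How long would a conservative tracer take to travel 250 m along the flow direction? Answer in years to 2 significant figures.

∂h/∂x = (190.70 − 190.79) / (-150 − 0) = +0.0006000
∂h/∂y = (190.46 − 190.79) / (-290 − 0) = +0.001138
|∇h| = √(0.0006000² + 0.001138²) = 0.001286
Seepage velocity v = K·i/n = 0.13 × 0.001286 / 0.3 = 0.0005573 m/day.
t = 250 / 0.0005573 = 4.486e+05 days = 1.23e+03 years.

1200 years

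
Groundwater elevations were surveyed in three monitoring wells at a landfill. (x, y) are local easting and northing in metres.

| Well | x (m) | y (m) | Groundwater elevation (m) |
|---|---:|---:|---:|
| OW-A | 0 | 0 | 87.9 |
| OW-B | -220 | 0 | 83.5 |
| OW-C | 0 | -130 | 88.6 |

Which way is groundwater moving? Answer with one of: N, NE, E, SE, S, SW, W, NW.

W

∂h/∂x = (83.5 − 87.9) / (-220 − 0) = +0.02000
∂h/∂y = (88.6 − 87.9) / (-130 − 0) = -0.005385
Flow = −∇h = (-0.02000 east, +0.005385 north), which points west.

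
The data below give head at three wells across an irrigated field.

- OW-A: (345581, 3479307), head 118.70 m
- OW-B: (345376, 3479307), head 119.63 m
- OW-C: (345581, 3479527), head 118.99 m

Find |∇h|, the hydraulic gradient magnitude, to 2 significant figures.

0.0047

∂h/∂x = (119.63 − 118.70) / (345376 − 345581) = -0.004537
∂h/∂y = (118.99 − 118.70) / (3479527 − 3479307) = +0.001318
|∇h| = √(-0.004537² + 0.001318²) = 0.004725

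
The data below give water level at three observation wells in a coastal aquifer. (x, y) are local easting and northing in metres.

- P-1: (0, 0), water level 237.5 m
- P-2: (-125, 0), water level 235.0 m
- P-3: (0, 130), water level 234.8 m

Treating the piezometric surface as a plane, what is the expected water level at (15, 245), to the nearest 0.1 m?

∂h/∂x = (235.0 − 237.5) / (-125 − 0) = +0.02000
∂h/∂y = (234.8 − 237.5) / (130 − 0) = -0.02077
h(15, 245) = 237.5 + (+0.02000)·(15) + (-0.02077)·(245) = 237.5 +0.300 -5.088 = 232.712 m.

232.7 m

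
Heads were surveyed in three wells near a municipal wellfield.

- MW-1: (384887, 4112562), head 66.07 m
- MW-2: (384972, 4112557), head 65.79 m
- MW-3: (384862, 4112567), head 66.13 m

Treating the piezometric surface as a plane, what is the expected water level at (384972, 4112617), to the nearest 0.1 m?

65.4 m

With h = a·x + b·y + c and MW-1 as origin, the differences give:
  85·a + (-5)·b = -0.28
  (-25)·a + 5·b = +0.06
Eliminate b (×5 and ×(-5), subtract): 300·a = -1.100 → a = ∂h/∂x = -0.003667
Back-substitute: b = ∂h/∂y = -0.006333.
h(384972, 4112617) = 66.07 + (-0.003667)·(85) + (-0.006333)·(55) = 66.07 -0.312 -0.348 = 65.410 m.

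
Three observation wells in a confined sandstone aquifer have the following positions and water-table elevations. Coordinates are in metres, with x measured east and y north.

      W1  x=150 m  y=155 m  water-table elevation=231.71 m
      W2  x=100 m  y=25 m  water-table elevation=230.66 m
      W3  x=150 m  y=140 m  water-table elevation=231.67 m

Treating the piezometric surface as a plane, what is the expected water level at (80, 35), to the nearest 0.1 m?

230.4 m

With h = a·x + b·y + c and W1 as origin, the differences give:
  (-50)·a + (-130)·b = -1.05
  0·a + (-15)·b = -0.04
Eliminate b (×(-15) and ×(-130), subtract): 750·a = 10.550 → a = ∂h/∂x = +0.01407
Back-substitute: b = ∂h/∂y = +0.002667.
h(80, 35) = 231.71 + (+0.01407)·(-70) + (+0.002667)·(-120) = 231.71 -0.985 -0.320 = 230.405 m.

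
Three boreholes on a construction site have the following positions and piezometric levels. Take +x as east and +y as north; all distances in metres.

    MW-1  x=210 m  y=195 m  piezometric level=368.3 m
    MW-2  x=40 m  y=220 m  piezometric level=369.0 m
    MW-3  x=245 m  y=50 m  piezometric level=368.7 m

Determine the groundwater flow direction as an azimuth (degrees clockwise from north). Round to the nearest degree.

050°

Differences from MW-1: to MW-2 (Δx, Δy, Δh) = (-170, 25, +0.7); to MW-3 = (35, -145, +0.4).
Solve a·Δx + b·Δy = Δh: det = (-170)·(-145) − 35·25 = 23775.
∂h/∂x = [(+0.7)·(-145) − (+0.4)·25] / 23775 = -0.004690
∂h/∂y = [(-170)·(+0.4) − 35·(+0.7)] / 23775 = -0.003891
Flow direction (−∇h) has components (+0.004690 E, +0.003891 N).
Azimuth = atan2(E, N) = atan2(+0.004690, +0.003891) = 50.3° ≈ 050°.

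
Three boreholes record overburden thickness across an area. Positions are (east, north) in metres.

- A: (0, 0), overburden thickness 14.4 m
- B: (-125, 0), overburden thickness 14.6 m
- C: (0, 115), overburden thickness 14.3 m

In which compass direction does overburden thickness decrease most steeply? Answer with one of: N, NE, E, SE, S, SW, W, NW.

∂d/∂x = (14.6 − 14.4) / (-125 − 0) = -0.001600
∂d/∂y = (14.3 − 14.4) / (115 − 0) = -0.0008696
Steepest decrease is along −∇f = (+0.001600 E, +0.0008696 N) → northeast.

NE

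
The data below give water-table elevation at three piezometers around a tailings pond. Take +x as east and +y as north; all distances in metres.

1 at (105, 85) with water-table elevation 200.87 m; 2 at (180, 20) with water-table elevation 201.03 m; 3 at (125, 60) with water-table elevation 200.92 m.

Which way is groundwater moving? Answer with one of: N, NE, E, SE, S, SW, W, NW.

Differences from 1: to 2 (Δx, Δy, Δh) = (75, -65, +0.16); to 3 = (20, -25, +0.05).
Determinant of the coordinate differences = 75·(-25) − 20·(-65) = -575.
∂h/∂x = [(+0.16)·(-25) − (+0.05)·(-65)] / -575 = +0.001304
∂h/∂y = [75·(+0.05) − 20·(+0.16)] / -575 = -0.0009565
Flow = −∇h = (-0.001304 east, +0.0009565 north), which points northwest.

NW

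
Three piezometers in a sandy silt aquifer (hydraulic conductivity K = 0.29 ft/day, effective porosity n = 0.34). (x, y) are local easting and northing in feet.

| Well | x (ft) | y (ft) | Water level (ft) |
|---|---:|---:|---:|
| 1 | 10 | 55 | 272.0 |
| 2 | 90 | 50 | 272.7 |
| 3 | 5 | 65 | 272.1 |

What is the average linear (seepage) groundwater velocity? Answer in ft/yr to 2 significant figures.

With h = a·x + b·y + c and 1 as origin, the differences give:
  80·a + (-5)·b = +0.7
  (-5)·a + 10·b = +0.1
Eliminate b (×10 and ×(-5), subtract): 775·a = 7.50 → a = ∂h/∂x = +0.009677
Back-substitute: b = ∂h/∂y = +0.01484.
|∇h| = √(0.009677² + 0.01484²) = 0.01772
Seepage velocity v = K·i/n = 0.29 × 0.01772 / 0.34 = 0.01511 ft/day = 5.519 ft/yr.

5.5 ft/yr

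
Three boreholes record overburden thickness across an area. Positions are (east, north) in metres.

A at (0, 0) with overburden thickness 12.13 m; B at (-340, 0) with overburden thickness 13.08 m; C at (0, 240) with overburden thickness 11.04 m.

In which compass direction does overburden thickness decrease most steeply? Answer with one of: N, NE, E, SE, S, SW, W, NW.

∂d/∂x = (13.08 − 12.13) / (-340 − 0) = -0.002794
∂d/∂y = (11.04 − 12.13) / (240 − 0) = -0.004542
Steepest decrease is along −∇f = (+0.002794 E, +0.004542 N) → northeast.

NE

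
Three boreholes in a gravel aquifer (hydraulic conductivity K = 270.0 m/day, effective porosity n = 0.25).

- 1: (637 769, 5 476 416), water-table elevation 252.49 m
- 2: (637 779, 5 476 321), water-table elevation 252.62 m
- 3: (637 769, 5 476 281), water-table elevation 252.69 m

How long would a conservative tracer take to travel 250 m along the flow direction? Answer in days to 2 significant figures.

130 days

Differences from 1: to 2 (Δx, Δy, Δh) = (10, -95, +0.13); to 3 = (0, -135, +0.20).
Determinant of the coordinate differences = 10·(-135) − 0·(-95) = -1350.
∂h/∂x = [(+0.13)·(-135) − (+0.20)·(-95)] / -1350 = -0.001074
∂h/∂y = [10·(+0.20) − 0·(+0.13)] / -1350 = -0.001481
|∇h| = √(-0.001074² + -0.001481²) = 0.001829
Seepage velocity v = K·i/n = 270.0 × 0.001829 / 0.25 = 1.975 m/day.
t = 250 / 1.975 = 126.6 days.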